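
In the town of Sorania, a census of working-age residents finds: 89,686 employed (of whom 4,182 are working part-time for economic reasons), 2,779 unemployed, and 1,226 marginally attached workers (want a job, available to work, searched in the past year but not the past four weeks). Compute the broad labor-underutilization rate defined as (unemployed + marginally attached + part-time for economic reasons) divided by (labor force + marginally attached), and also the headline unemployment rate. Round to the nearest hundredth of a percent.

Broad underutilization rate ≈ 8.74%; headline unemployment rate ≈ 3.01%.

Labor force = 89,686 + 2,779 = 92,465.
Numerator = 2,779 + 1,226 + 4,182 = 8,187.
Denominator = 92,465 + 1,226 = 93,691.
Broad rate = 8,187 / 93,691 = 8.74%.
Headline unemployment rate = 2,779 / 92,465 = 3.01%.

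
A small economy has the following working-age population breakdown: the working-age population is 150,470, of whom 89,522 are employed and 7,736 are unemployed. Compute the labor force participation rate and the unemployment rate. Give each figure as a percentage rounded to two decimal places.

Labor force participation rate ≈ 64.64%; unemployment rate ≈ 7.95%.

Labor force = employed + unemployed = 89,522 + 7,736 = 97,258.
Unemployment rate = 7,736 / 97,258 = 7.95%.
Labor force participation rate = 97,258 / 150,470 = 64.64%.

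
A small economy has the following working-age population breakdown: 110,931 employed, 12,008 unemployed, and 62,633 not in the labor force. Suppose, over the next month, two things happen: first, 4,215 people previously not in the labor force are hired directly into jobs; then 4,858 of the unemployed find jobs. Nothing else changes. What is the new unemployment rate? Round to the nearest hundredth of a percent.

New unemployment rate ≈ 5.62%.

Initially, labor force = 110,931 + 12,008 = 122,939, so u = 12,008/122,939 = 9.77%.
After the first change, employed and labor force both rise by 4,215; unemployed unchanged → E = 115,146, U = 12,008, labor force = 127,154.
After the second change, unemployed falls and employed rises by 4,858; labor force unchanged → E = 120,004, U = 7,150, labor force = 127,154.
New unemployment rate = 7,150 / 127,154 = 5.62%.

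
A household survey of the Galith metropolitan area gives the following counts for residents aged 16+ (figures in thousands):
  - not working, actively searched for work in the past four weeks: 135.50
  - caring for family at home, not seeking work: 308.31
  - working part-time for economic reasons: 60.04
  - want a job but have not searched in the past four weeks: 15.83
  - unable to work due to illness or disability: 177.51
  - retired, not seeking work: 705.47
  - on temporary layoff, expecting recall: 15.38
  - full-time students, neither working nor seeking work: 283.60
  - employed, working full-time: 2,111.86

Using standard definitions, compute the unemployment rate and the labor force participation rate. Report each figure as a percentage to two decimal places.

Unemployment rate ≈ 6.50%; labor force participation rate ≈ 60.91%.

Employed = 60.04 + 2,111.86 = 2,171.90 thousand (anyone who worked, including part-time for economic reasons, counts as employed).
Unemployed = 135.50 + 15.38 = 150.88 thousand (jobless and actively searching, or on temporary layoff).
Labor force = 2,171.90 + 150.88 = 2,322.78 thousand.
Not in labor force = 308.31 + 15.83 + 177.51 + 705.47 + 283.60 = 1,490.72 thousand (those not working and not actively searching are outside the labor force — including those who want a job but have given up searching).
Civilian working-age population = 2,322.78 + 1,490.72 = 3,813.50 thousand.
Unemployment rate = 150.88 / 2,322.78 = 6.50%.
Labor force participation rate = 2,322.78 / 3,813.50 = 60.91%.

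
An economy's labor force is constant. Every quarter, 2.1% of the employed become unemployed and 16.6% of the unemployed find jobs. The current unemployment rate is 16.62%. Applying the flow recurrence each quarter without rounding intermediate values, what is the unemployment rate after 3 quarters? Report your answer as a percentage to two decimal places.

Unemployment rate after three quarters ≈ 14.13%.

With a fixed labor force, u_{t+1} = u_t + s·(1−u_t) − f·u_t = u_t·(1−s−f) + s.
Here 1−s−f = 0.813 and s = 0.021.
u_1 = 0.166200 × 0.813 + 0.021 = 0.156121.
u_2 = 0.156121 × 0.813 + 0.021 = 0.147926.
u_3 = 0.147926 × 0.813 + 0.021 = 0.141264.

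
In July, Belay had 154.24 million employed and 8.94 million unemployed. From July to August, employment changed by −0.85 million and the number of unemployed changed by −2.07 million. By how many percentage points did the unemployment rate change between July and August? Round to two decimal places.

The unemployment rate changed by −1.19 percentage points.

July: labor force = 154.24 + 8.94 = 163.18; u = 8.94/163.18 = 5.48%.
August: labor force = 153.39 + 6.87 = 160.26; u = 6.87/160.26 = 4.29%.
Change = 4.29% − 5.48% = −1.19 pp.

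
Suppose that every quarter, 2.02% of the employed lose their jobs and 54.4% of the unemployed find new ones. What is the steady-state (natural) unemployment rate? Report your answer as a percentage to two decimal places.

At steady state the flows balance: s·E = f·U, so U/(E+U) = s/(s+f).
u* = 2.02 / (2.02 + 54.4) = 2.02 / 56.42 = 3.58%.

Steady-state unemployment rate ≈ 3.58%.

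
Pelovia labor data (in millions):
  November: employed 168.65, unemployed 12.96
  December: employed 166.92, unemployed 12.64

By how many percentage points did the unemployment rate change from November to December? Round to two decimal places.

November: labor force = 168.65 + 12.96 = 181.61; u = 12.96/181.61 = 7.14%.
December: labor force = 166.92 + 12.64 = 179.56; u = 12.64/179.56 = 7.04%.
Change = 7.04% − 7.14% = −0.10 pp.

The unemployment rate changed by −0.10 percentage points.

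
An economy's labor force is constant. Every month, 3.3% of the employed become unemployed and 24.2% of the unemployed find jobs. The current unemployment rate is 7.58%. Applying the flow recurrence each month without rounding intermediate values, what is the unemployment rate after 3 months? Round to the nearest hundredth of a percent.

With a fixed labor force, u_{t+1} = u_t + s·(1−u_t) − f·u_t = u_t·(1−s−f) + s.
Here 1−s−f = 0.725 and s = 0.033.
u_1 = 0.075800 × 0.725 + 0.033 = 0.087955.
u_2 = 0.087955 × 0.725 + 0.033 = 0.096767.
u_3 = 0.096767 × 0.725 + 0.033 = 0.103156.

Unemployment rate after three months ≈ 10.32%.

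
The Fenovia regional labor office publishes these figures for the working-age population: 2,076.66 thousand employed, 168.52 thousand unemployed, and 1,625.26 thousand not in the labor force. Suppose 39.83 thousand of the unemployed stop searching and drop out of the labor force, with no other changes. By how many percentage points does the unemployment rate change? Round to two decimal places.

Initially, labor force = 2,076.66 + 168.52 = 2,245.18 thousand, so u = 168.52/2,245.18 = 7.51%.
After the change, unemployed and labor force both fall by 39.83 → E = 2,076.66, U = 128.69, labor force = 2,205.35 thousand.
New unemployment rate = 128.69 / 2,205.35 = 5.84%.
Change = 5.84% − 7.51% = −1.67 percentage points.

The unemployment rate changes by −1.67 percentage points.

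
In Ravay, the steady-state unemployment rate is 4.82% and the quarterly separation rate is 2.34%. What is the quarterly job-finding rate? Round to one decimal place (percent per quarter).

From u* = s/(s+f): f = s·(1−u)/u.
f = 2.34 × (1 − 0.0482) / 0.0482 = 2.2272 / 0.0482 ≈ 46.2% per quarter.

Job-finding rate ≈ 46.2% per quarter.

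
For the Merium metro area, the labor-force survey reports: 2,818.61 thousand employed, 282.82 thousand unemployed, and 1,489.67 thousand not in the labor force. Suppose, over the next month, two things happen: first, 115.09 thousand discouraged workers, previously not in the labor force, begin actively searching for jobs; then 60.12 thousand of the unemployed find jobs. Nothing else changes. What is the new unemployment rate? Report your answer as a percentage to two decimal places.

Initially, labor force = 2,818.61 + 282.82 = 3,101.43 thousand, so u = 282.82/3,101.43 = 9.12%.
After the first change, unemployed and labor force both rise by 115.09 → E = 2,818.61, U = 397.91, labor force = 3,216.52 thousand.
After the second change, unemployed falls and employed rises by 60.12; labor force unchanged → E = 2,878.73, U = 337.79, labor force = 3,216.52 thousand.
New unemployment rate = 337.79 / 3,216.52 = 10.50%.

New unemployment rate ≈ 10.50%.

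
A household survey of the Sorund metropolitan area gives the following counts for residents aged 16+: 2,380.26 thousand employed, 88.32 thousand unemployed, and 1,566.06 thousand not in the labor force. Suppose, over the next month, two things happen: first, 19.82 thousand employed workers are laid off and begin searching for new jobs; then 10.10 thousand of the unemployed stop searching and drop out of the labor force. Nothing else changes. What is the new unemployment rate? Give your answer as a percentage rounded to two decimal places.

New unemployment rate ≈ 3.99%.

Initially, labor force = 2,380.26 + 88.32 = 2,468.58 thousand, so u = 88.32/2,468.58 = 3.58%.
After the first change, employed falls and unemployed rises by 19.82; labor force unchanged → E = 2,360.44, U = 108.14, labor force = 2,468.58 thousand.
After the second change, unemployed and labor force both fall by 10.10 → E = 2,360.44, U = 98.04, labor force = 2,458.48 thousand.
New unemployment rate = 98.04 / 2,458.48 = 3.99%.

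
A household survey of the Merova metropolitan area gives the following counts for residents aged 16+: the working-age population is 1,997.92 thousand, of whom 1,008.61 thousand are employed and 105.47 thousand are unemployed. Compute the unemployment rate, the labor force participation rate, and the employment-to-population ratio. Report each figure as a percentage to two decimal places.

Unemployment rate ≈ 9.47%; labor force participation rate ≈ 55.76%; employment-population ratio ≈ 50.48%.

Labor force = employed + unemployed = 1,008.61 + 105.47 = 1,114.08 thousand.
Unemployment rate = 105.47 / 1,114.08 = 9.47%.
Labor force participation rate = 1,114.08 / 1,997.92 = 55.76%.
Employment-population ratio = 1,008.61 / 1,997.92 = 50.48%.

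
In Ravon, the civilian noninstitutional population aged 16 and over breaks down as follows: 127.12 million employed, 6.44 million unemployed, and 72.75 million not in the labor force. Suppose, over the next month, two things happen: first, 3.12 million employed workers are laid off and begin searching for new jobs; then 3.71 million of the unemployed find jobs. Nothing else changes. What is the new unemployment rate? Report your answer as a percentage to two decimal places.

New unemployment rate ≈ 4.38%.

Initially, labor force = 127.12 + 6.44 = 133.56 million, so u = 6.44/133.56 = 4.82%.
After the first change, employed falls and unemployed rises by 3.12; labor force unchanged → E = 124.00, U = 9.56, labor force = 133.56 million.
After the second change, unemployed falls and employed rises by 3.71; labor force unchanged → E = 127.71, U = 5.85, labor force = 133.56 million.
New unemployment rate = 5.85 / 133.56 = 4.38%.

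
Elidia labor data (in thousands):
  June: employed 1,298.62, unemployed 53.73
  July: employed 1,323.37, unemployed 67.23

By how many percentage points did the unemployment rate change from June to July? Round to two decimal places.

The unemployment rate changed by +0.86 percentage points.

June: labor force = 1,298.62 + 53.73 = 1,352.35; u = 53.73/1,352.35 = 3.97%.
July: labor force = 1,323.37 + 67.23 = 1,390.60; u = 67.23/1,390.60 = 4.83%.
Change = 4.83% − 3.97% = +0.86 pp.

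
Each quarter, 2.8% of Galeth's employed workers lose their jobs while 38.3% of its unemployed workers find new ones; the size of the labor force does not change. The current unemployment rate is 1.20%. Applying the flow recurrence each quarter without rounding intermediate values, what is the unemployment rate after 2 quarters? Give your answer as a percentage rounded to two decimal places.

Unemployment rate after two quarters ≈ 4.87%.

With a fixed labor force, u_{t+1} = u_t + s·(1−u_t) − f·u_t = u_t·(1−s−f) + s.
Here 1−s−f = 0.589 and s = 0.028.
u_1 = 0.012000 × 0.589 + 0.028 = 0.035068.
u_2 = 0.035068 × 0.589 + 0.028 = 0.048655.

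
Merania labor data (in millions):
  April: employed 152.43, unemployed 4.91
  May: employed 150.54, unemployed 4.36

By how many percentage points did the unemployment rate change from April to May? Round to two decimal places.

The unemployment rate changed by −0.31 percentage points.

April: labor force = 152.43 + 4.91 = 157.34; u = 4.91/157.34 = 3.12%.
May: labor force = 150.54 + 4.36 = 154.90; u = 4.36/154.90 = 2.81%.
Change = 2.81% − 3.12% = −0.31 pp.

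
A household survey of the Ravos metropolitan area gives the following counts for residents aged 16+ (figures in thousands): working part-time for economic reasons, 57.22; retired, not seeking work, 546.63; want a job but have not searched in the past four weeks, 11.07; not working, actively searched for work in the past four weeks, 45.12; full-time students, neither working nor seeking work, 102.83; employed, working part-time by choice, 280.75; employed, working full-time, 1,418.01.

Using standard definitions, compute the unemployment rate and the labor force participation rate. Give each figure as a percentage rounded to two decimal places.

Unemployment rate ≈ 2.51%; labor force participation rate ≈ 73.17%.

Employed = 57.22 + 280.75 + 1,418.01 = 1,755.98 thousand (anyone who worked, including part-time for economic reasons, counts as employed).
Unemployed = 45.12 thousand.
Labor force = 1,755.98 + 45.12 = 1,801.10 thousand.
Not in labor force = 546.63 + 11.07 + 102.83 = 660.53 thousand (those not working and not actively searching are outside the labor force — including those who want a job but have given up searching).
Civilian working-age population = 1,801.10 + 660.53 = 2,461.63 thousand.
Unemployment rate = 45.12 / 1,801.10 = 2.51%.
Labor force participation rate = 1,801.10 / 2,461.63 = 73.17%.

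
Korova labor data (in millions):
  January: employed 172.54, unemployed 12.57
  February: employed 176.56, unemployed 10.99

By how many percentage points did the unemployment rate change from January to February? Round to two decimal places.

The unemployment rate changed by −0.93 percentage points.

January: labor force = 172.54 + 12.57 = 185.11; u = 12.57/185.11 = 6.79%.
February: labor force = 176.56 + 10.99 = 187.55; u = 10.99/187.55 = 5.86%.
Change = 5.86% − 6.79% = −0.93 pp.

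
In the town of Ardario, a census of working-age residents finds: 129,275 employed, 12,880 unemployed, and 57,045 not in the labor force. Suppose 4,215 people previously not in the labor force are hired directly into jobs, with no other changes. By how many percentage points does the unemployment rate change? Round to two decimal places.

Initially, labor force = 129,275 + 12,880 = 142,155, so u = 12,880/142,155 = 9.06%.
After the change, employed and labor force both rise by 4,215; unemployed unchanged → E = 133,490, U = 12,880, labor force = 146,370.
New unemployment rate = 12,880 / 146,370 = 8.80%.
Change = 8.80% − 9.06% = −0.26 percentage points.

The unemployment rate changes by −0.26 percentage points.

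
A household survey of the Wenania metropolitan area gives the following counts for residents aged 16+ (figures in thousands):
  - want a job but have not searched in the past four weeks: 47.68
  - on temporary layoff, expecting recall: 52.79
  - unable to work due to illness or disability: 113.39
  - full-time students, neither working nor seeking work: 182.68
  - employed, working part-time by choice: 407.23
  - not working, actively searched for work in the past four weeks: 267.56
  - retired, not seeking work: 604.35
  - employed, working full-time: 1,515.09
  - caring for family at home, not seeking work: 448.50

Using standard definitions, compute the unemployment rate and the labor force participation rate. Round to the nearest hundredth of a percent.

Unemployment rate ≈ 14.28%; labor force participation rate ≈ 61.62%.

Employed = 407.23 + 1,515.09 = 1,922.32 thousand.
Unemployed = 52.79 + 267.56 = 320.35 thousand (jobless and actively searching, or on temporary layoff).
Labor force = 1,922.32 + 320.35 = 2,242.67 thousand.
Not in labor force = 47.68 + 113.39 + 182.68 + 604.35 + 448.50 = 1,396.60 thousand (those not working and not actively searching are outside the labor force — including those who want a job but have given up searching).
Civilian working-age population = 2,242.67 + 1,396.60 = 3,639.27 thousand.
Unemployment rate = 320.35 / 2,242.67 = 14.28%.
Labor force participation rate = 2,242.67 / 3,639.27 = 61.62%.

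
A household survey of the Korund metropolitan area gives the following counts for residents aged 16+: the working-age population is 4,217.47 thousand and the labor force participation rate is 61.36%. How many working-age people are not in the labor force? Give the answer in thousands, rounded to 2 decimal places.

About 1,629.63 thousand are not in the labor force.

Share not in the labor force = 1 − 0.6136 = 0.3864.
Not in labor force = 0.3864 × 4,217.47 ≈ 1,629.63 thousand.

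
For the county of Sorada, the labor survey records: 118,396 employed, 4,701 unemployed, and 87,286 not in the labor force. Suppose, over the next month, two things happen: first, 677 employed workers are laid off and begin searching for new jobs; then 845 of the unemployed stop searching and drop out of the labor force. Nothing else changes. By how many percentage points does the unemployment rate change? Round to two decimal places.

Initially, labor force = 118,396 + 4,701 = 123,097, so u = 4,701/123,097 = 3.82%.
After the first change, employed falls and unemployed rises by 677; labor force unchanged → E = 117,719, U = 5,378, labor force = 123,097.
After the second change, unemployed and labor force both fall by 845 → E = 117,719, U = 4,533, labor force = 122,252.
New unemployment rate = 4,533 / 122,252 = 3.71%.
Change = 3.71% − 3.82% = −0.11 percentage points.

The unemployment rate changes by −0.11 percentage points.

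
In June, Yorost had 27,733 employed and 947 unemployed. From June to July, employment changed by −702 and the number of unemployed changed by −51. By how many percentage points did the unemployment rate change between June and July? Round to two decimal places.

June: labor force = 27,733 + 947 = 28,680; u = 947/28,680 = 3.30%.
July: labor force = 27,031 + 896 = 27,927; u = 896/27,927 = 3.21%.
Change = 3.21% − 3.30% = −0.09 pp.

The unemployment rate changed by −0.09 percentage points.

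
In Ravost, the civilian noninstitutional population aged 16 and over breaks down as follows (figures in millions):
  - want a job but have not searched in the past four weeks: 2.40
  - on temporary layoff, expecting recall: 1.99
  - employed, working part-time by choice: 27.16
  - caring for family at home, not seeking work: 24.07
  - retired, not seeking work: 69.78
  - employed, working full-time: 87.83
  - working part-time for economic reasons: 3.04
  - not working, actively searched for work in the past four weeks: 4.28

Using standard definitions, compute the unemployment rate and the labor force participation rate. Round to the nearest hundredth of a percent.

Unemployment rate ≈ 5.04%; labor force participation rate ≈ 56.36%.

Employed = 27.16 + 87.83 + 3.04 = 118.03 million (anyone who worked, including part-time for economic reasons, counts as employed).
Unemployed = 1.99 + 4.28 = 6.27 million (jobless and actively searching, or on temporary layoff).
Labor force = 118.03 + 6.27 = 124.30 million.
Not in labor force = 2.40 + 24.07 + 69.78 = 96.25 million (those not working and not actively searching are outside the labor force — including those who want a job but have given up searching).
Civilian working-age population = 124.30 + 96.25 = 220.55 million.
Unemployment rate = 6.27 / 124.30 = 5.04%.
Labor force participation rate = 124.30 / 220.55 = 56.36%.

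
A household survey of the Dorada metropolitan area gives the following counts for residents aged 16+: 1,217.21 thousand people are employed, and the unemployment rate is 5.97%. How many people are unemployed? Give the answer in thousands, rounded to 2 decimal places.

Let U be the number unemployed. The labor force is E + U, and U/(E+U) = 0.0597.
So U = 0.0597 × 1,217.21 / (1 − 0.0597) = 72.6674 / 0.9403 ≈ 77.28 thousand.

About 77.28 thousand are unemployed.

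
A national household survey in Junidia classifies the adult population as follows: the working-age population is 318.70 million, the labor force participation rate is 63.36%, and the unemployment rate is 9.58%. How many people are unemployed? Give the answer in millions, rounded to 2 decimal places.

About 19.34 million are unemployed.

Labor force = 0.6336 × 318.70 = 201.93 million.
Unemployed = 0.0958 × 201.93 ≈ 19.34 million.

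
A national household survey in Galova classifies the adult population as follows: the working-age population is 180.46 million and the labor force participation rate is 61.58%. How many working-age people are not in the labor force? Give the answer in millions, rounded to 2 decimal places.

Share not in the labor force = 1 − 0.6158 = 0.3842.
Not in labor force = 0.3842 × 180.46 ≈ 69.33 million.

About 69.33 million are not in the labor force.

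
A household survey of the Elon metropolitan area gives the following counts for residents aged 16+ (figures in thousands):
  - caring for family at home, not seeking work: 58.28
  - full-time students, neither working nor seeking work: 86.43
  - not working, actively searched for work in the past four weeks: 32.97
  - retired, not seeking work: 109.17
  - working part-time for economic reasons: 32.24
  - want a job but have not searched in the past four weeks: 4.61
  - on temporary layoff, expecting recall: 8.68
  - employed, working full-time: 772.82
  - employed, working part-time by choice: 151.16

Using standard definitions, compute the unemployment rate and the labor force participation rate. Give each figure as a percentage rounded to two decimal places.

Employed = 32.24 + 772.82 + 151.16 = 956.22 thousand (anyone who worked, including part-time for economic reasons, counts as employed).
Unemployed = 32.97 + 8.68 = 41.65 thousand (jobless and actively searching, or on temporary layoff).
Labor force = 956.22 + 41.65 = 997.87 thousand.
Not in labor force = 58.28 + 86.43 + 109.17 + 4.61 = 258.49 thousand (those not working and not actively searching are outside the labor force — including those who want a job but have given up searching).
Civilian working-age population = 997.87 + 258.49 = 1,256.36 thousand.
Unemployment rate = 41.65 / 997.87 = 4.17%.
Labor force participation rate = 997.87 / 1,256.36 = 79.43%.

Unemployment rate ≈ 4.17%; labor force participation rate ≈ 79.43%.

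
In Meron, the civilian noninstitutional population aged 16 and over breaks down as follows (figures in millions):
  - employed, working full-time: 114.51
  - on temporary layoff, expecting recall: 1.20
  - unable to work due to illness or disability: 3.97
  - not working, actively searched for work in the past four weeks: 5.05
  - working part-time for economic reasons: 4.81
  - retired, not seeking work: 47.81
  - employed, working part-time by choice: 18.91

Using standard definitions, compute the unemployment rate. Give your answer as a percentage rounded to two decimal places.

Unemployment rate ≈ 4.33%.

Employed = 114.51 + 4.81 + 18.91 = 138.23 million (anyone who worked, including part-time for economic reasons, counts as employed).
Unemployed = 1.20 + 5.05 = 6.25 million (jobless and actively searching, or on temporary layoff).
Labor force = 138.23 + 6.25 = 144.48 million.
Unemployment rate = 6.25 / 144.48 = 4.33%.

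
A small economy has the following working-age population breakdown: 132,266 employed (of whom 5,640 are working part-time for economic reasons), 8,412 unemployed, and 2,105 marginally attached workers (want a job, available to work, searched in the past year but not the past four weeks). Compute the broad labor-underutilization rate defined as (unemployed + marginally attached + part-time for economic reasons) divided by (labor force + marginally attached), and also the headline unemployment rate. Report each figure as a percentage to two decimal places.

Broad underutilization rate ≈ 11.32%; headline unemployment rate ≈ 5.98%.

Labor force = 132,266 + 8,412 = 140,678.
Numerator = 8,412 + 2,105 + 5,640 = 16,157.
Denominator = 140,678 + 2,105 = 142,783.
Broad rate = 16,157 / 142,783 = 11.32%.
Headline unemployment rate = 8,412 / 140,678 = 5.98%.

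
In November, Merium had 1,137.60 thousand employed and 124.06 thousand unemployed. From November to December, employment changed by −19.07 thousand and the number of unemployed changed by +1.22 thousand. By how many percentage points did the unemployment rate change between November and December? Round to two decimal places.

The unemployment rate changed by +0.24 percentage points.

November: labor force = 1,137.60 + 124.06 = 1,261.66; u = 124.06/1,261.66 = 9.83%.
December: labor force = 1,118.53 + 125.28 = 1,243.81; u = 125.28/1,243.81 = 10.07%.
Change = 10.07% − 9.83% = +0.24 pp.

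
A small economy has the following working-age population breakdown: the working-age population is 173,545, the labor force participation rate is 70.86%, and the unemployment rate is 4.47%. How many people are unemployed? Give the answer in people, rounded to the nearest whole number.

About 5,497 are unemployed.

Labor force = 0.7086 × 173,545 = 122,974.
Unemployed = 0.0447 × 122,974 ≈ 5,497.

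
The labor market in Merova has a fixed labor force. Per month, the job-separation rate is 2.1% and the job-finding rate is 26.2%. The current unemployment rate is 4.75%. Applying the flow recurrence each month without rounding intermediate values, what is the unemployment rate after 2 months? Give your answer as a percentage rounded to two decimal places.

Unemployment rate after two months ≈ 6.05%.

With a fixed labor force, u_{t+1} = u_t + s·(1−u_t) − f·u_t = u_t·(1−s−f) + s.
Here 1−s−f = 0.717 and s = 0.021.
u_1 = 0.047500 × 0.717 + 0.021 = 0.055057.
u_2 = 0.055057 × 0.717 + 0.021 = 0.060476.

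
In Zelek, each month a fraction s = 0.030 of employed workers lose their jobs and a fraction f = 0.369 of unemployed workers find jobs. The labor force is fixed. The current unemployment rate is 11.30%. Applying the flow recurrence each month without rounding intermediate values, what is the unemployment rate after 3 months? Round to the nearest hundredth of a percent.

With a fixed labor force, u_{t+1} = u_t + s·(1−u_t) − f·u_t = u_t·(1−s−f) + s.
Here 1−s−f = 0.601 and s = 0.030.
u_1 = 0.113000 × 0.601 + 0.030 = 0.097913.
u_2 = 0.097913 × 0.601 + 0.030 = 0.088846.
u_3 = 0.088846 × 0.601 + 0.030 = 0.083396.

Unemployment rate after three months ≈ 8.34%.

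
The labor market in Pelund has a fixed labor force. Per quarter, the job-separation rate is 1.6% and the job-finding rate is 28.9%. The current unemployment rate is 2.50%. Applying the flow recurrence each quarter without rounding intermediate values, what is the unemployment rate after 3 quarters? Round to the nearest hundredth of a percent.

Unemployment rate after three quarters ≈ 4.32%.

With a fixed labor force, u_{t+1} = u_t + s·(1−u_t) − f·u_t = u_t·(1−s−f) + s.
Here 1−s−f = 0.695 and s = 0.016.
u_1 = 0.025000 × 0.695 + 0.016 = 0.033375.
u_2 = 0.033375 × 0.695 + 0.016 = 0.039196.
u_3 = 0.039196 × 0.695 + 0.016 = 0.043241.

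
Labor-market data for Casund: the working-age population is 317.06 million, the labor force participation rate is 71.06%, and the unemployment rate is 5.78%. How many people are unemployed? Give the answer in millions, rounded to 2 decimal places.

About 13.02 million are unemployed.

Labor force = 0.7106 × 317.06 = 225.30 million.
Unemployed = 0.0578 × 225.30 ≈ 13.02 million.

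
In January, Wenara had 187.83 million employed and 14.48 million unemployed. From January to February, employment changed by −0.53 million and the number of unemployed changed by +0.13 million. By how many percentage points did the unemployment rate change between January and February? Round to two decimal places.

The unemployment rate changed by +0.08 percentage points.

January: labor force = 187.83 + 14.48 = 202.31; u = 14.48/202.31 = 7.16%.
February: labor force = 187.30 + 14.61 = 201.91; u = 14.61/201.91 = 7.24%.
Change = 7.24% − 7.16% = +0.08 pp.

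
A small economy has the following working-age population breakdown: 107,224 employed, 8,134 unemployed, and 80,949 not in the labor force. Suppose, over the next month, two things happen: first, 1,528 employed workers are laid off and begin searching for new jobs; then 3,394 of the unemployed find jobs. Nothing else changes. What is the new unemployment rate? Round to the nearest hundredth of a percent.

New unemployment rate ≈ 5.43%.

Initially, labor force = 107,224 + 8,134 = 115,358, so u = 8,134/115,358 = 7.05%.
After the first change, employed falls and unemployed rises by 1,528; labor force unchanged → E = 105,696, U = 9,662, labor force = 115,358.
After the second change, unemployed falls and employed rises by 3,394; labor force unchanged → E = 109,090, U = 6,268, labor force = 115,358.
New unemployment rate = 6,268 / 115,358 = 5.43%.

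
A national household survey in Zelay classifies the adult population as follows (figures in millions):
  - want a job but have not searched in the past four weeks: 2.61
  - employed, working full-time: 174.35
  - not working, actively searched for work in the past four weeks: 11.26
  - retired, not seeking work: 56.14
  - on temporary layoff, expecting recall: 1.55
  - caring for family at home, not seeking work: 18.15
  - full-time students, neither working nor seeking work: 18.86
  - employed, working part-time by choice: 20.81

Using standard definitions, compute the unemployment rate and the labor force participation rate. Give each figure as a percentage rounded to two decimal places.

Employed = 174.35 + 20.81 = 195.16 million.
Unemployed = 11.26 + 1.55 = 12.81 million (jobless and actively searching, or on temporary layoff).
Labor force = 195.16 + 12.81 = 207.97 million.
Not in labor force = 2.61 + 56.14 + 18.15 + 18.86 = 95.76 million (those not working and not actively searching are outside the labor force — including those who want a job but have given up searching).
Civilian working-age population = 207.97 + 95.76 = 303.73 million.
Unemployment rate = 12.81 / 207.97 = 6.16%.
Labor force participation rate = 207.97 / 303.73 = 68.47%.

Unemployment rate ≈ 6.16%; labor force participation rate ≈ 68.47%.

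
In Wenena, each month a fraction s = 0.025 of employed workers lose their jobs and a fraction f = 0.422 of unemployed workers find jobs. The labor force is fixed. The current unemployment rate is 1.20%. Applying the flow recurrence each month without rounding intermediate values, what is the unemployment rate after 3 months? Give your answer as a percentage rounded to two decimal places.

With a fixed labor force, u_{t+1} = u_t + s·(1−u_t) − f·u_t = u_t·(1−s−f) + s.
Here 1−s−f = 0.553 and s = 0.025.
u_1 = 0.012000 × 0.553 + 0.025 = 0.031636.
u_2 = 0.031636 × 0.553 + 0.025 = 0.042495.
u_3 = 0.042495 × 0.553 + 0.025 = 0.048500.

Unemployment rate after three months ≈ 4.85%.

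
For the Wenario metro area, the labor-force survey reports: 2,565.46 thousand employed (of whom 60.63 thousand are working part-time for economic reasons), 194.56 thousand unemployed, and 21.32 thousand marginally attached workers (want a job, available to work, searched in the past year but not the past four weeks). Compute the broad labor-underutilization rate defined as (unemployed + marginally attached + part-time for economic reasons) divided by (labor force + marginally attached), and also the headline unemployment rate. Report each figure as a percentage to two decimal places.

Broad underutilization rate ≈ 9.94%; headline unemployment rate ≈ 7.05%.

Labor force = 2,565.46 + 194.56 = 2,760.02 thousand.
Numerator = 194.56 + 21.32 + 60.63 = 276.51 thousand.
Denominator = 2,760.02 + 21.32 = 2,781.34 thousand.
Broad rate = 276.51 / 2,781.34 = 9.94%.
Headline unemployment rate = 194.56 / 2,760.02 = 7.05%.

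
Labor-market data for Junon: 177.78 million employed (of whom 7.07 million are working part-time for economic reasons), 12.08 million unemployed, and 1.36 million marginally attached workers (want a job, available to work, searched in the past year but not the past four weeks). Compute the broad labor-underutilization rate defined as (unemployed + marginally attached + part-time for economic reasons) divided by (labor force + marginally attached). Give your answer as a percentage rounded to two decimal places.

Labor force = 177.78 + 12.08 = 189.86 million.
Numerator = 12.08 + 1.36 + 7.07 = 20.51 million.
Denominator = 189.86 + 1.36 = 191.22 million.
Broad rate = 20.51 / 191.22 = 10.73%.

Broad underutilization rate ≈ 10.73%.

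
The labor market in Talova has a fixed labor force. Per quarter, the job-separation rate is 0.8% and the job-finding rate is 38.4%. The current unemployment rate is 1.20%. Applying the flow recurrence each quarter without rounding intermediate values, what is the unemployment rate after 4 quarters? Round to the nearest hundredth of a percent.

Unemployment rate after four quarters ≈ 1.93%.

With a fixed labor force, u_{t+1} = u_t + s·(1−u_t) − f·u_t = u_t·(1−s−f) + s.
Here 1−s−f = 0.608 and s = 0.008.
u_1 = 0.012000 × 0.608 + 0.008 = 0.015296.
u_2 = 0.015296 × 0.608 + 0.008 = 0.017300.
u_3 = 0.017300 × 0.608 + 0.008 = 0.018518.
u_4 = 0.018518 × 0.608 + 0.008 = 0.019259.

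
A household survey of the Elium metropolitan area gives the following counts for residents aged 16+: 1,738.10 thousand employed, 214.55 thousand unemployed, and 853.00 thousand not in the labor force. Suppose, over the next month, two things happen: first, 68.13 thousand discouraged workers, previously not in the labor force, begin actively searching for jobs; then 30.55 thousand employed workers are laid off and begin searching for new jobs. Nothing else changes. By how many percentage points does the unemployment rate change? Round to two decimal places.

Initially, labor force = 1,738.10 + 214.55 = 1,952.65 thousand, so u = 214.55/1,952.65 = 10.99%.
After the first change, unemployed and labor force both rise by 68.13 → E = 1,738.10, U = 282.68, labor force = 2,020.78 thousand.
After the second change, employed falls and unemployed rises by 30.55; labor force unchanged → E = 1,707.55, U = 313.23, labor force = 2,020.78 thousand.
New unemployment rate = 313.23 / 2,020.78 = 15.50%.
Change = 15.50% − 10.99% = +4.51 percentage points.

The unemployment rate changes by +4.51 percentage points.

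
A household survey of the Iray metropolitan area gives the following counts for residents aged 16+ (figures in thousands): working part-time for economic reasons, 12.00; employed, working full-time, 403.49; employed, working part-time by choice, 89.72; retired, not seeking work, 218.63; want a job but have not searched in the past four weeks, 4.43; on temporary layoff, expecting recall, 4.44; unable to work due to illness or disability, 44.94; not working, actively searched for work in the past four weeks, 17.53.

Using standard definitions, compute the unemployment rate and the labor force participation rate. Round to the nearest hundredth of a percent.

Employed = 12.00 + 403.49 + 89.72 = 505.21 thousand (anyone who worked, including part-time for economic reasons, counts as employed).
Unemployed = 4.44 + 17.53 = 21.97 thousand (jobless and actively searching, or on temporary layoff).
Labor force = 505.21 + 21.97 = 527.18 thousand.
Not in labor force = 218.63 + 4.43 + 44.94 = 268.00 thousand (those not working and not actively searching are outside the labor force — including those who want a job but have given up searching).
Civilian working-age population = 527.18 + 268.00 = 795.18 thousand.
Unemployment rate = 21.97 / 527.18 = 4.17%.
Labor force participation rate = 527.18 / 795.18 = 66.30%.

Unemployment rate ≈ 4.17%; labor force participation rate ≈ 66.30%.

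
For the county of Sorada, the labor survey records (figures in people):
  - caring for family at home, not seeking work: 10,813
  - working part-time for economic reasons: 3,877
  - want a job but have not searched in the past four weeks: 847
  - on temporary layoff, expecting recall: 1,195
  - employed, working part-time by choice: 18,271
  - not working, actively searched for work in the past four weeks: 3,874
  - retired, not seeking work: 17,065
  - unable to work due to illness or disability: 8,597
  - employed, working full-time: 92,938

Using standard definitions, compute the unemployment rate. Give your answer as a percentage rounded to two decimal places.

Employed = 3,877 + 18,271 + 92,938 = 115,086 (anyone who worked, including part-time for economic reasons, counts as employed).
Unemployed = 1,195 + 3,874 = 5,069 (jobless and actively searching, or on temporary layoff).
Labor force = 115,086 + 5,069 = 120,155.
Unemployment rate = 5,069 / 120,155 = 4.22%.

Unemployment rate ≈ 4.22%.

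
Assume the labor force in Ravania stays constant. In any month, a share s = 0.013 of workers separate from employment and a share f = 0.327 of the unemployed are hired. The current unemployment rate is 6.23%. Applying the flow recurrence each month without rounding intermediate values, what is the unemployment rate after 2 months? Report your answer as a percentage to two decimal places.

Unemployment rate after two months ≈ 4.87%.

With a fixed labor force, u_{t+1} = u_t + s·(1−u_t) − f·u_t = u_t·(1−s−f) + s.
Here 1−s−f = 0.660 and s = 0.013.
u_1 = 0.062300 × 0.660 + 0.013 = 0.054118.
u_2 = 0.054118 × 0.660 + 0.013 = 0.048718.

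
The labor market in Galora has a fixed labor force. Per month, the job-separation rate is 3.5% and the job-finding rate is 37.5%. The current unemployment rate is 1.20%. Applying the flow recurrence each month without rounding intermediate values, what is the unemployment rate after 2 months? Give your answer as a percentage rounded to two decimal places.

With a fixed labor force, u_{t+1} = u_t + s·(1−u_t) − f·u_t = u_t·(1−s−f) + s.
Here 1−s−f = 0.590 and s = 0.035.
u_1 = 0.012000 × 0.590 + 0.035 = 0.042080.
u_2 = 0.042080 × 0.590 + 0.035 = 0.059827.

Unemployment rate after two months ≈ 5.98%.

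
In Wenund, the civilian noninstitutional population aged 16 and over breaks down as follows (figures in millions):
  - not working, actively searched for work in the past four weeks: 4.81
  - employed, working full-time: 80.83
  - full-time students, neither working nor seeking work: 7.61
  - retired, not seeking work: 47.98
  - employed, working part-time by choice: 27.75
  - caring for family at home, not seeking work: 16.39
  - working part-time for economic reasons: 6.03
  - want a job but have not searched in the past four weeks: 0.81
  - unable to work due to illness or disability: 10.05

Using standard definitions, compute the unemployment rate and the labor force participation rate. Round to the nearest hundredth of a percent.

Employed = 80.83 + 27.75 + 6.03 = 114.61 million (anyone who worked, including part-time for economic reasons, counts as employed).
Unemployed = 4.81 million.
Labor force = 114.61 + 4.81 = 119.42 million.
Not in labor force = 7.61 + 47.98 + 16.39 + 0.81 + 10.05 = 82.84 million (those not working and not actively searching are outside the labor force — including those who want a job but have given up searching).
Civilian working-age population = 119.42 + 82.84 = 202.26 million.
Unemployment rate = 4.81 / 119.42 = 4.03%.
Labor force participation rate = 119.42 / 202.26 = 59.04%.

Unemployment rate ≈ 4.03%; labor force participation rate ≈ 59.04%.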